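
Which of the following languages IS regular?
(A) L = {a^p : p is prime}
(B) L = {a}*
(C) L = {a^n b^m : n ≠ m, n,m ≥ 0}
(B) {a}*

(B) L = {a}* is regular.

This can be recognized by a finite automaton (DFA/NFA).
Regular expressions like {a}* define regular languages.

The other choices are not regular:
- {a^n b^m : n ≠ m, n,m ≥ 0}: After pumping a's, we can make n = m
- {a^p : p is prime}: After pumping, the length becomes composite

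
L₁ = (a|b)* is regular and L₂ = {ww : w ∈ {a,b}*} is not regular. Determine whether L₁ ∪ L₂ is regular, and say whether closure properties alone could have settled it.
Yes — L₁ ∪ L₂ is regular.

{ww} ⊆ (a|b)*, so L₁ ∪ L₂ = (a|b)*, which is regular.

Note that the bare facts "L₁ regular, L₂ non-regular" do not settle the question by themselves: the closure of regular languages under ∪, ∩, complement and difference applies only when BOTH operands are regular. With a non-regular operand the result can come out regular or non-regular depending on the specific languages, so one has to work out L₁ ∪ L₂ for this particular pair, as above.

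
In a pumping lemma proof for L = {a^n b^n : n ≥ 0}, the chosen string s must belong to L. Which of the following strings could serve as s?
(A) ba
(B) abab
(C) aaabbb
(C) aaabbb

The pumping lemma is applied to a string s that lies in L, so first check membership of each option:
- (A) ba has an a after a b, so it is not of the form a^n b^n and is not in L ✗
- (B) abab has an a after a b, so it is not of the form a^n b^n and is not in L ✗
- (C) aaabbb = a^3 b^3 has equal counts (3 = 3), so it is in L ✓

Only (C) aaabbb is in L, so it is the only candidate that could play the role of s.
(In a complete proof one picks s in terms of the pumping length p so that |s| ≥ p is guaranteed; a fixed string like aaabbb illustrates the shape of such an s.)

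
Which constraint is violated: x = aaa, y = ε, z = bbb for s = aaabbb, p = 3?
Violated: |y| > 0

The decomposition x = aaa, y = ε, z = bbb for s = aaabbb with p = 3
violates the constraint: |y| > 0

|y| = 0, but the pumping lemma requires |y| > 0 (y must be non-empty).

Pumping lemma constraints:
1. xyz = s (decomposition is valid)
2. |xy| ≤ p
3. |y| > 0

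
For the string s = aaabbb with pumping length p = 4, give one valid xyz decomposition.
x = 'a', y = 'a', z = 'abbb'

For s = aaabbb and p = 4, one valid decomposition is:
- x = 'a' (length 1)
- y = 'a' (length 1)
- z = 'abbb' (length 4)

Verification:
- xyz = 'a' + 'a' + 'abbb' = aaabbb ✓
- |xy| = 2 ≤ 4 ✓
- |y| = 1 > 0 ✓

All pumping lemma constraints are satisfied.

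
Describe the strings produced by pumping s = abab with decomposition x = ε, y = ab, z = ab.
{xy^i z : i ≥ 0} = {(ab)^(i+1) : i ≥ 0} = {ab, abab, ababab, ...}

With x = ε, y = ab, z = ab: Pumping 'ab' gives strings of alternating a's and b's.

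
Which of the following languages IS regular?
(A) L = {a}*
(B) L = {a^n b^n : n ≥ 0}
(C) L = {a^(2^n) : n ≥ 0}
(A) {a}*

(A) L = {a}* is regular.

This can be recognized by a finite automaton (DFA/NFA).
Regular expressions like {a}* define regular languages.

The other choices are not regular:
- {a^n b^n : n ≥ 0}: After pumping, the number of a's and b's become unequal
- {a^(2^n) : n ≥ 0}: After pumping, length is no longer a power of 2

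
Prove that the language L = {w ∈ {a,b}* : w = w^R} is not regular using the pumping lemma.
Assume for contradiction that L is regular, and let p ≥ 1 be the pumping length given by the pumping lemma.
Choose s = a^p b a^p. Then s ∈ L (it reads the same in both directions) and |s| = 2p + 1 ≥ p.
By the pumping lemma, s = xyz for some x, y, z with |xy| ≤ p, |y| ≥ 1, and xy^i z ∈ L for every i ≥ 0.
Since |xy| ≤ p and the first p symbols of s are all a's, y = a^k for some k with 1 ≤ k ≤ p.

Take i = 2: xy²z = a^(p + k) b a^p.
Its reversal is a^p b a^(p + k). These differ because the block of a's before the unique b has length p + k in one and p in the other, and p + k ≠ p since k ≥ 1. So xy²z is not a palindrome, i.e. xy²z ∉ L.

This contradicts the pumping lemma, which requires xy^i z ∈ L for all i ≥ 0.
Hence L = {w ∈ {a,b}* : w = w^R} is not regular. ∎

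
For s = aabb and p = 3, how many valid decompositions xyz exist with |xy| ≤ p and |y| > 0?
6

For s = 'aabb' with pumping length p = 3:

Constraints: |xy| ≤ 3, |y| > 0

Valid decompositions (|xy| ≤ p, |y| ≥ 1):
  • x='', y='a', z='abb'
  • x='a', y='a', z='bb'
  • x='', y='aa', z='bb'
  • x='aa', y='b', z='b'
  • x='a', y='ab', z='b'
  • x='', y='aab', z='b'

Total count: 6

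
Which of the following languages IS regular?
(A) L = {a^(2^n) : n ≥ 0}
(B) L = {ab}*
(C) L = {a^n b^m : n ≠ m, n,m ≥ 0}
(B) {ab}*

(B) L = {ab}* is regular.

This can be recognized by a finite automaton (DFA/NFA).
Regular expressions like {ab}* define regular languages.

The other choices are not regular:
- {a^(2^n) : n ≥ 0}: After pumping, length is no longer a power of 2
- {a^n b^m : n ≠ m, n,m ≥ 0}: After pumping a's, we can make n = m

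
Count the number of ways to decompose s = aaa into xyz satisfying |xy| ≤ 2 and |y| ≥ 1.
3

For s = 'aaa' with pumping length p = 2:

Constraints: |xy| ≤ 2, |y| > 0

Valid decompositions (|xy| ≤ p, |y| ≥ 1):
  • x='', y='a', z='aa'
  • x='a', y='a', z='a'
  • x='', y='aa', z='a'

Total count: 3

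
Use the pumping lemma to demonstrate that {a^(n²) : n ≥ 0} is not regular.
Assume for contradiction that L is regular, and let p ≥ 1 be the pumping length given by the pumping lemma.
Choose s = a^(p²). Then s ∈ L and |s| = p² ≥ p.
By the pumping lemma, s = xyz for some x, y, z with |xy| ≤ p, |y| ≥ 1, and xy^i z ∈ L for every i ≥ 0.
Here y = a^k for some k with 1 ≤ k ≤ |xy| ≤ p.

Take i = 2: |xy²z| = p² + k.
Now p² < p² + k ≤ p² + p < p² + 2p + 1 = (p + 1)².
So |xy²z| lies strictly between the consecutive squares p² and (p + 1)², hence is not a perfect square, and xy²z ∉ L.

This contradicts the pumping lemma, which requires xy^i z ∈ L for all i ≥ 0.
Hence L = {a^(n²) : n ≥ 0} is not regular. ∎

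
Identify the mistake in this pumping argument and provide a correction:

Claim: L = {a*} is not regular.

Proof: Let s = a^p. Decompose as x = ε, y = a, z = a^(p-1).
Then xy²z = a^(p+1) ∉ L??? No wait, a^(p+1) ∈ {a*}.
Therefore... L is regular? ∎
Error: The proof attempts to show a*  is not regular, but a* IS regular!

Correction: a* is a regular language (recognized by a simple DFA with one accepting state and self-loop on 'a'). The pumping lemma can only prove non-regularity, not regularity. For regular languages, pumping always works.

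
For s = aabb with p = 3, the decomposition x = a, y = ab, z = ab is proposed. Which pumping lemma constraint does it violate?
Violated: xyz = s

The decomposition x = a, y = ab, z = ab for s = aabb with p = 3
violates the constraint: xyz = s

xyz = 'a' + 'ab' + 'ab' = 'aabab' ≠ 'aabb' = s. The decomposition doesn't reconstruct s.

Pumping lemma constraints:
1. xyz = s (decomposition is valid)
2. |xy| ≤ p
3. |y| > 0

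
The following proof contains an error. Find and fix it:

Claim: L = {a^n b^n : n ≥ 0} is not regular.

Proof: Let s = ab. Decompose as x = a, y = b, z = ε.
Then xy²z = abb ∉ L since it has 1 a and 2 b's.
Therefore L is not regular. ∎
Error: The string s = ab might be shorter than the pumping length p.

Correction: Choose s = a^p b^p to ensure |s| ≥ p. Also, the decomposition is wrong: with |xy| ≤ p, y cannot include b's when s starts with p a's.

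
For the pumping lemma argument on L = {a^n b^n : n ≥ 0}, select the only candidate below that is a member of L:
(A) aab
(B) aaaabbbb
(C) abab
(B) aaaabbbb

The pumping lemma is applied to a string s that lies in L, so first check membership of each option:
- (A) aab has 2 a's and 1 b's; 2 ≠ 1, so it is not in L ✗
- (B) aaaabbbb = a^4 b^4 has equal counts (4 = 4), so it is in L ✓
- (C) abab has an a after a b, so it is not of the form a^n b^n and is not in L ✗

Only (B) aaaabbbb is in L, so it is the only candidate that could play the role of s.
(In a complete proof one picks s in terms of the pumping length p so that |s| ≥ p is guaranteed; a fixed string like aaaabbbb illustrates the shape of such an s.)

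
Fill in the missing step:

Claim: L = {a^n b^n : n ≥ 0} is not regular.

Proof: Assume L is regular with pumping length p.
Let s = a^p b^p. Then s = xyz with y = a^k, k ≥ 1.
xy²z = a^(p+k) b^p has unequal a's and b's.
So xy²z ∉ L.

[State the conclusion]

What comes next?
This contradicts the pumping lemma for regular languages,
which guarantees xy^i z ∈ L for all i ≥ 0.

Since our assumption that L is regular leads to a contradiction,
we conclude that L = {a^n b^n : n ≥ 0} is NOT regular. ∎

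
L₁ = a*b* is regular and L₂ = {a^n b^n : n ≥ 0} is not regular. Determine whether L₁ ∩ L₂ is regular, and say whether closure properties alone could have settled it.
No — L₁ ∩ L₂ is not regular.

Every string a^n b^n already lies in a*b*, so L₁ ∩ L₂ = {a^n b^n : n ≥ 0} = L₂ itself, which is the standard non-regular language (pump s = a^p b^p).

Note that the bare facts "L₁ regular, L₂ non-regular" do not settle the question by themselves: the closure of regular languages under ∪, ∩, complement and difference applies only when BOTH operands are regular. With a non-regular operand the result can come out regular or non-regular depending on the specific languages, so one has to work out L₁ ∩ L₂ for this particular pair, as above.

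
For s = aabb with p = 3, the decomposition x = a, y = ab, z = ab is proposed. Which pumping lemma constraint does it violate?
Violated: xyz = s

The decomposition x = a, y = ab, z = ab for s = aabb with p = 3
violates the constraint: xyz = s

xyz = 'a' + 'ab' + 'ab' = 'aabab' ≠ 'aabb' = s. The decomposition doesn't reconstruct s.

Pumping lemma constraints:
1. xyz = s (decomposition is valid)
2. |xy| ≤ p
3. |y| > 0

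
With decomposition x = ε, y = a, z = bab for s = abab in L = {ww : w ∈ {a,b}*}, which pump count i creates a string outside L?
i = 3

xy³z = ε · aaa · bab = aaabab; aaabab has length 6; its halves are aaa and bab, which differ, so it is not in L.
(Other choices also work, e.g. i = 0, 2; only i = 1 is guaranteed to stay in L since xy¹z = s.)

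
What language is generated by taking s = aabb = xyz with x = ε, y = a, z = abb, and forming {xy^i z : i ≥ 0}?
{xy^i z : i ≥ 0} = {a^(i+1) b^2 : i ≥ 0} = {abb, aabb, aaabb, ...}

With x = ε, y = a, z = abb: Starting with aabb and pumping the first 'a' (z = abb keeps the second 'a'), we get strings with i+1 a's followed by 2 b's for i = 0, 1, 2, ...; note bb is not produced because z always contributes one a.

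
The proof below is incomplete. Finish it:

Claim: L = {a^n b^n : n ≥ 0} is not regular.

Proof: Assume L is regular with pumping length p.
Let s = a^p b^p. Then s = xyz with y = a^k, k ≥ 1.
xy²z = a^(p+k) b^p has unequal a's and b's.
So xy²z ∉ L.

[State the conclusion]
This contradicts the pumping lemma for regular languages,
which guarantees xy^i z ∈ L for all i ≥ 0.

Since our assumption that L is regular leads to a contradiction,
we conclude that L = {a^n b^n : n ≥ 0} is NOT regular. ∎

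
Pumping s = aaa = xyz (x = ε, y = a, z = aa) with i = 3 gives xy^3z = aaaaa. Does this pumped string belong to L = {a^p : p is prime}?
Yes

xy³z = ε · aaa · aa = aaaaa.
aaaaa has length 5, which is prime, so it is in L.
(A single pumped string landing in L is not a contradiction by itself; a non-regularity proof needs some i for which xy^i z ∉ L, for every admissible decomposition.)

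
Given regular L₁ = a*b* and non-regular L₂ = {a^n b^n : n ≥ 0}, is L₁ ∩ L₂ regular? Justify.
No — L₁ ∩ L₂ is not regular.

Every string a^n b^n already lies in a*b*, so L₁ ∩ L₂ = {a^n b^n : n ≥ 0} = L₂ itself, which is the standard non-regular language (pump s = a^p b^p).

Note that the bare facts "L₁ regular, L₂ non-regular" do not settle the question by themselves: the closure of regular languages under ∪, ∩, complement and difference applies only when BOTH operands are regular. With a non-regular operand the result can come out regular or non-regular depending on the specific languages, so one has to work out L₁ ∩ L₂ for this particular pair, as above.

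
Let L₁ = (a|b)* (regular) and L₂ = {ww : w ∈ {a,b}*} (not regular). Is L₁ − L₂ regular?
No — L₁ − L₂ is not regular.

L₁ − L₂ is the complement of {ww} within {a,b}*. If it were regular, its complement {ww} would be regular as well (regular languages are closed under complement) — contradiction. So L₁ − L₂ is not regular.

Note that the bare facts "L₁ regular, L₂ non-regular" do not settle the question by themselves: the closure of regular languages under ∪, ∩, complement and difference applies only when BOTH operands are regular. With a non-regular operand the result can come out regular or non-regular depending on the specific languages, so one has to work out L₁ − L₂ for this particular pair, as above.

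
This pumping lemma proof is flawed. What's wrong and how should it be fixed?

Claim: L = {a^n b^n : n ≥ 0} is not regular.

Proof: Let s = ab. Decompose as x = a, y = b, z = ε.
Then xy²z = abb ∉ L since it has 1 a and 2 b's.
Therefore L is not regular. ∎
Error: The string s = ab might be shorter than the pumping length p.

Correction: Choose s = a^p b^p to ensure |s| ≥ p. Also, the decomposition is wrong: with |xy| ≤ p, y cannot include b's when s starts with p a's.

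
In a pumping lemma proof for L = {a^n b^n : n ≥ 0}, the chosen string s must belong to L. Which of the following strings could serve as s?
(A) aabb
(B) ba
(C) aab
(A) aabb

The pumping lemma is applied to a string s that lies in L, so first check membership of each option:
- (A) aabb = a^2 b^2 has equal counts (2 = 2), so it is in L ✓
- (B) ba has an a after a b, so it is not of the form a^n b^n and is not in L ✗
- (C) aab has 2 a's and 1 b's; 2 ≠ 1, so it is not in L ✗

Only (A) aabb is in L, so it is the only candidate that could play the role of s.
(In a complete proof one picks s in terms of the pumping length p so that |s| ≥ p is guaranteed; a fixed string like aabb illustrates the shape of such an s.)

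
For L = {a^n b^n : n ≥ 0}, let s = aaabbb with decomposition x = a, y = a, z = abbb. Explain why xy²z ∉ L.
xy²z = aaaabbb ∉ L

Pumping with i = 2 replaces y = a by y² = aa:
- Original: s = xyz = aaabbb; aaabbb = a^3 b^3 has equal counts (3 = 3), so it is in L
- Pumped: xy²z = a · aa · abbb = aaaabbb
- aaaabbb has 4 a's and 3 b's; 4 ≠ 3, so it is not in L

The pumping lemma would require xy²z ∈ L, so this decomposition yields a contradiction.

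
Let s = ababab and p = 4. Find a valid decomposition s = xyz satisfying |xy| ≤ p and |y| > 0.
x = 'ab', y = 'a', z = 'bab'

For s = ababab and p = 4, one valid decomposition is:
- x = 'ab' (length 2)
- y = 'a' (length 1)
- z = 'bab' (length 3)

Verification:
- xyz = 'ab' + 'a' + 'bab' = ababab ✓
- |xy| = 3 ≤ 4 ✓
- |y| = 1 > 0 ✓

All pumping lemma constraints are satisfied.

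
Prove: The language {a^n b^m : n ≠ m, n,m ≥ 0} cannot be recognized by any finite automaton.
Assume for contradiction that L is regular, and let p ≥ 1 be the pumping length given by the pumping lemma.
Choose s = a^p b^(p + p!). Then s ∈ L because p ≠ p + p! (as p! ≥ 1), and |s| ≥ p.
By the pumping lemma, s = xyz for some x, y, z with |xy| ≤ p, |y| ≥ 1, and xy^i z ∈ L for every i ≥ 0.
Since |xy| ≤ p and the first p symbols of s are all a's, y = a^k for some k with 1 ≤ k ≤ p.
For every i ≥ 0, xy^i z = a^(p + (i − 1)k) b^(p + p!).

Because 1 ≤ k ≤ p, k divides p!. Let t = p!/k (a positive integer) and take i = t + 1.
Then the number of a's is p + tk = p + p!, which equals the number of b's.
So xy^(t+1) z = a^(p + p!) b^(p + p!) has equally many a's and b's and is NOT in L.

This contradicts the pumping lemma, which requires xy^i z ∈ L for all i ≥ 0.
Hence L = {a^n b^m : n ≠ m, n,m ≥ 0} is not regular. ∎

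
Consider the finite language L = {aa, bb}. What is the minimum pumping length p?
p = 3

For a finite language L, the pumping lemma holds vacuously if p > max|s| for s ∈ L.

The longest string in L = {aa, bb} has length 2.
If p = 3, then no string s ∈ L has |s| ≥ p, so the condition is vacuously true.

The minimum pumping length is p = 3.

Why no smaller p works: for any p ≤ 2, the longest string s ∈ L has |s| = 2 ≥ p, so it would
have to be pumpable; but pumping up (i = 2, 3, ...) produces ever longer strings, which cannot all lie in the
finite language L. So the pumping property fails for every p ≤ 2.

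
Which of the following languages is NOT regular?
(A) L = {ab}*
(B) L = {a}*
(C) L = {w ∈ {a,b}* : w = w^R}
(C) {w ∈ {a,b}* : w = w^R}

(C) L = {w ∈ {a,b}* : w = w^R} is NOT regular.

The pumping lemma can be used to prove this:
After pumping, the string is no longer symmetric

The other languages are regular because they can be recognized by finite automata.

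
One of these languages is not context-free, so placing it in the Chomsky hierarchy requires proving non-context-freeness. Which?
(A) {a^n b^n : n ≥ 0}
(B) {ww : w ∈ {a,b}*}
(B) {ww : w ∈ {a,b}*}

(B) {ww : w ∈ {a,b}*} requires the CFL pumping lemma.

- {a^n b^n : n ≥ 0} is context-free (but not regular)
  • Can be shown non-regular with the regular pumping lemma
  • After pumping, the number of a's and b's become unequal

- {ww : w ∈ {a,b}*} is NOT context-free
  • Requires the CFL pumping lemma to prove
  • Cannot verify equality of two arbitrary substrings

The CFL pumping lemma is "stronger" in that it can prove non-membership
in the larger class of context-free languages.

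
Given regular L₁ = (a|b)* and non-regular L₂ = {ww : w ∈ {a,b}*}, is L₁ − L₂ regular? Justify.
No — L₁ − L₂ is not regular.

L₁ − L₂ is the complement of {ww} within {a,b}*. If it were regular, its complement {ww} would be regular as well (regular languages are closed under complement) — contradiction. So L₁ − L₂ is not regular.

Note that the bare facts "L₁ regular, L₂ non-regular" do not settle the question by themselves: the closure of regular languages under ∪, ∩, complement and difference applies only when BOTH operands are regular. With a non-regular operand the result can come out regular or non-regular depending on the specific languages, so one has to work out L₁ − L₂ for this particular pair, as above.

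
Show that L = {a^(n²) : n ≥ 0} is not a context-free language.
Assume for contradiction that L is context-free, and let p ≥ 1 be the pumping length given by the pumping lemma for CFLs.
Choose s = a^(p²). Then s ∈ L and |s| = p² ≥ p.
By the CFL pumping lemma, s = uvxyz for some u, v, x, y, z with |vxy| ≤ p, |vy| ≥ 1, and uv^i xy^i z ∈ L for every i ≥ 0.
All symbols are a's, so only lengths matter: let k = |vy|, with 1 ≤ k ≤ |vxy| ≤ p.

Take i = 2: |uv²xy²z| = p² + k, and p² < p² + k ≤ p² + p < (p + 1)².
So the length lies strictly between consecutive squares and is not a perfect square; uv²xy²z ∉ L.

This contradicts the CFL pumping lemma, which requires uv^i xy^i z ∈ L for all i ≥ 0.
Hence L = {a^(n²) : n ≥ 0} is not context-free. ∎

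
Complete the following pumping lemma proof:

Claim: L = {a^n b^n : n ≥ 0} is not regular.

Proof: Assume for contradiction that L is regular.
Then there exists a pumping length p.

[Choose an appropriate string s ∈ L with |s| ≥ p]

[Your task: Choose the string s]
s = a^p b^p

This string is in L (has equal a's and b's) and has length 2p ≥ p.
Any decomposition xyz with |xy| ≤ p means y consists only of a's,
so pumping will unbalance the counts.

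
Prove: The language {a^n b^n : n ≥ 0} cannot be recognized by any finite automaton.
Assume for contradiction that L is regular, and let p ≥ 1 be the pumping length given by the pumping lemma.
Choose s = a^p b^p. Then s ∈ L and |s| = 2p ≥ p.
By the pumping lemma, s = xyz for some x, y, z with |xy| ≤ p, |y| ≥ 1, and xy^i z ∈ L for every i ≥ 0.
Since |xy| ≤ p and the first p symbols of s are all a's, we must have y = a^k for some k with 1 ≤ k ≤ p.

Take i = 0: xy⁰z = a^(p − k) b^p.
This string has p − k a's but p b's, and p − k < p because k ≥ 1. So xy⁰z ∉ L.

This contradicts the pumping lemma, which requires xy^i z ∈ L for all i ≥ 0.
Hence L = {a^n b^n : n ≥ 0} is not regular. ∎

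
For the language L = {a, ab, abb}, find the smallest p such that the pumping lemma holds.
p = 4

For a finite language L, the pumping lemma holds vacuously if p > max|s| for s ∈ L.

The longest string in L = {a, ab, abb} has length 3.
If p = 4, then no string s ∈ L has |s| ≥ p, so the condition is vacuously true.

The minimum pumping length is p = 4.

Why no smaller p works: for any p ≤ 3, the longest string s ∈ L has |s| = 3 ≥ p, so it would
have to be pumpable; but pumping up (i = 2, 3, ...) produces ever longer strings, which cannot all lie in the
finite language L. So the pumping property fails for every p ≤ 3.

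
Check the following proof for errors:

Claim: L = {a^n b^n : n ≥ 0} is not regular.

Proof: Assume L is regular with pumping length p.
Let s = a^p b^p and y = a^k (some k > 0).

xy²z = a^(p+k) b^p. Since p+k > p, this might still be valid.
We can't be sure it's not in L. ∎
The proof is INCORRECT.

Error: The conclusion is wrong.
xy²z = a^(p+k) b^p is definitely NOT in L because the number of a's (p+k) ≠ number of b's (p).
The proof incorrectly doubts what is actually a valid contradiction.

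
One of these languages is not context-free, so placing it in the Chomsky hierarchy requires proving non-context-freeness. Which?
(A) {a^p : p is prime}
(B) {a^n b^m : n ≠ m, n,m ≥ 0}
(A) {a^p : p is prime}

(A) {a^p : p is prime} requires the CFL pumping lemma.

- {a^n b^m : n ≠ m, n,m ≥ 0} is context-free (but not regular)
  • Can be shown non-regular with the regular pumping lemma
  • After pumping a's, we can make n = m

- {a^p : p is prime} is NOT context-free
  • Requires the CFL pumping lemma to prove
  • The CFL pumping lemma also fails because prime gaps are unbounded

The CFL pumping lemma is "stronger" in that it can prove non-membership
in the larger class of context-free languages.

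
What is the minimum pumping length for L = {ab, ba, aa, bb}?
p = 3

For a finite language L, the pumping lemma holds vacuously if p > max|s| for s ∈ L.

The longest string in L = {ab, ba, aa, bb} has length 2.
If p = 3, then no string s ∈ L has |s| ≥ p, so the condition is vacuously true.

The minimum pumping length is p = 3.

Why no smaller p works: for any p ≤ 2, the longest string s ∈ L has |s| = 2 ≥ p, so it would
have to be pumpable; but pumping up (i = 2, 3, ...) produces ever longer strings, which cannot all lie in the
finite language L. So the pumping property fails for every p ≤ 2.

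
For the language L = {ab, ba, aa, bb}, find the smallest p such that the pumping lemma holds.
p = 3

For a finite language L, the pumping lemma holds vacuously if p > max|s| for s ∈ L.

The longest string in L = {ab, ba, aa, bb} has length 2.
If p = 3, then no string s ∈ L has |s| ≥ p, so the condition is vacuously true.

The minimum pumping length is p = 3.

Why no smaller p works: for any p ≤ 2, the longest string s ∈ L has |s| = 2 ≥ p, so it would
have to be pumpable; but pumping up (i = 2, 3, ...) produces ever longer strings, which cannot all lie in the
finite language L. So the pumping property fails for every p ≤ 2.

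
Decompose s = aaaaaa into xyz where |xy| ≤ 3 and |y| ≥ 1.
x = 'a', y = 'a', z = 'aaaa'

For s = aaaaaa and p = 3, one valid decomposition is:
- x = 'a' (length 1)
- y = 'a' (length 1)
- z = 'aaaa' (length 4)

Verification:
- xyz = 'a' + 'a' + 'aaaa' = aaaaaa ✓
- |xy| = 2 ≤ 3 ✓
- |y| = 1 > 0 ✓

All pumping lemma constraints are satisfied.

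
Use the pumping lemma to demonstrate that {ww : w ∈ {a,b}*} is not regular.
Assume for contradiction that L is regular, and let p ≥ 1 be the pumping length given by the pumping lemma.
Choose s = a^p b a^p b. Then s ∈ L (take w = a^p b) and |s| = 2p + 2 ≥ p.
By the pumping lemma, s = xyz for some x, y, z with |xy| ≤ p, |y| ≥ 1, and xy^i z ∈ L for every i ≥ 0.
Since |xy| ≤ p and the first p symbols of s are all a's, y = a^k for some k with 1 ≤ k ≤ p.

Take i = 2: t = xy²z = a^(p + k) b a^p b.
Suppose t = uu for some string u. The string t contains exactly two b's and ends in b, so u contains exactly one b and ends in b; hence u = a^j b for some j, and uu = a^j b a^j b. Comparing with t = a^(p + k) b a^p b forces j = p + k (first block) and j = p (second block), which is impossible since k ≥ 1. So t ∉ L.

This contradicts the pumping lemma, which requires xy^i z ∈ L for all i ≥ 0.
Hence L = {ww : w ∈ {a,b}*} is not regular. ∎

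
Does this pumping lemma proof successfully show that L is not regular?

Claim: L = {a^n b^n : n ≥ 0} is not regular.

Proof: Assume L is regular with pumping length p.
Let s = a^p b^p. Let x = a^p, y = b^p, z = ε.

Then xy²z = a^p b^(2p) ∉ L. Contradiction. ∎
The proof is INCORRECT.

Error: The decomposition violates |xy| ≤ p.
With x = a^p and y = b^p, we have |xy| = 2p > p.
The pumping lemma requires |xy| ≤ p, so y must be within the first p characters.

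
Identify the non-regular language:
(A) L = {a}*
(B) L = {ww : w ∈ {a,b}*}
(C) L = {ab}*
(B) {ww : w ∈ {a,b}*}

(B) L = {ww : w ∈ {a,b}*} is NOT regular.

The pumping lemma can be used to prove this:
After pumping, the two halves no longer match

The other languages are regular because they can be recognized by finite automata.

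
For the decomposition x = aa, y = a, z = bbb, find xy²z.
aaaabbb

Given x = 'aa', y = 'a', z = 'bbb' and i = 2:

xy^2z = x + y·y·...·y (2 times) + z
       = 'aa' + 'a'^2 + 'bbb'
       = 'aa' + 'aa' + 'bbb'
       = 'aaaabbb'

The pumped string is 'aaaabbb' with length 7.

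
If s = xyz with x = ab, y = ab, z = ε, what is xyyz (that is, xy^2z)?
ababab

Given x = 'ab', y = 'ab', z = '' and i = 2:

xy^2z = x + y·y·...·y (2 times) + z
       = 'ab' + 'ab'^2 + ''
       = 'ab' + 'abab' + ''
       = 'ababab'

The pumped string is 'ababab' with length 6.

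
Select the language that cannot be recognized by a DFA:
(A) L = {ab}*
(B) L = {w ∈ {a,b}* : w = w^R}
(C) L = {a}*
(B) {w ∈ {a,b}* : w = w^R}

(B) L = {w ∈ {a,b}* : w = w^R} is NOT regular.

The pumping lemma can be used to prove this:
After pumping, the string is no longer symmetric

The other languages are regular because they can be recognized by finite automata.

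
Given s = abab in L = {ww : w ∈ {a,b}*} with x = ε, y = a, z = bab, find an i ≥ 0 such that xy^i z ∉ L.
i = 0

xy⁰z = ε · ε · bab = bab; bab has odd length 3, so it cannot be written as ww and is not in L.
(Other choices also work, e.g. i = 2, 3; only i = 1 is guaranteed to stay in L since xy¹z = s.)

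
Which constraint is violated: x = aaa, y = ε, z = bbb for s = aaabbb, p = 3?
Violated: |y| > 0

The decomposition x = aaa, y = ε, z = bbb for s = aaabbb with p = 3
violates the constraint: |y| > 0

|y| = 0, but the pumping lemma requires |y| > 0 (y must be non-empty).

Pumping lemma constraints:
1. xyz = s (decomposition is valid)
2. |xy| ≤ p
3. |y| > 0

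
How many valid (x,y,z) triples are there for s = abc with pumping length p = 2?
3

For s = 'abc' with pumping length p = 2:

Constraints: |xy| ≤ 2, |y| > 0

Valid decompositions (|xy| ≤ p, |y| ≥ 1):
  • x='', y='a', z='bc'
  • x='a', y='b', z='c'
  • x='', y='ab', z='c'

Total count: 3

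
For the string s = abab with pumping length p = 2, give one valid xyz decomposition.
x = 'a', y = 'b', z = 'ab'

For s = abab and p = 2, one valid decomposition is:
- x = 'a' (length 1)
- y = 'b' (length 1)
- z = 'ab' (length 2)

Verification:
- xyz = 'a' + 'b' + 'ab' = abab ✓
- |xy| = 2 ≤ 2 ✓
- |y| = 1 > 0 ✓

All pumping lemma constraints are satisfied.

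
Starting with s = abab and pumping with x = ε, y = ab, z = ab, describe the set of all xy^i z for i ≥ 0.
{xy^i z : i ≥ 0} = {(ab)^(i+1) : i ≥ 0} = {ab, abab, ababab, ...}

With x = ε, y = ab, z = ab: Pumping 'ab' gives strings of alternating a's and b's.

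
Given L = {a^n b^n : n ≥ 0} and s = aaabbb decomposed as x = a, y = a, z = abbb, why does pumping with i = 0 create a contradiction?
xy⁰z = aabbb ∉ L

Pumping with i = 0 replaces y = a by y⁰ = ε:
- Original: s = xyz = aaabbb; aaabbb = a^3 b^3 has equal counts (3 = 3), so it is in L
- Pumped: xy⁰z = a · ε · abbb = aabbb
- aabbb has 2 a's and 3 b's; 2 ≠ 3, so it is not in L

The pumping lemma would require xy⁰z ∈ L, so this decomposition yields a contradiction.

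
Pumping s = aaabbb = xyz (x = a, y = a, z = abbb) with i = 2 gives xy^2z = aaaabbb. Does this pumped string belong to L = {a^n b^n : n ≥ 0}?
No

xy²z = a · aa · abbb = aaaabbb.
aaaabbb has 4 a's and 3 b's; 4 ≠ 3, so it is not in L.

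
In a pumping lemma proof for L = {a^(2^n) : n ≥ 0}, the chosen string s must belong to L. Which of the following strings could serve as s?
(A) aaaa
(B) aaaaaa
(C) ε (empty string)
(A) aaaa

The pumping lemma is applied to a string s that lies in L, so first check membership of each option:
- (A) aaaa has length 4 = 2^2, so it is in L ✓
- (B) aaaaaa has length 6, strictly between 2^2 = 4 and 2^3 = 8, so it is not in L ✗
- (C) ε has length 0, which is not a power of 2, so it is not in L ✗

Only (A) aaaa is in L, so it is the only candidate that could play the role of s.
(In a complete proof one picks s in terms of the pumping length p so that |s| ≥ p is guaranteed; a fixed string like aaaa illustrates the shape of such an s.)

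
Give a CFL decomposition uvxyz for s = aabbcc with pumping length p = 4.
u='a', v='a', x='bb', y='c', z='c'

For s = aabbcc with pumping length p = 4:

One valid decomposition:
- u = 'a'
- v = 'a'
- x = 'bb'
- y = 'c'
- z = 'c'

Verification:
- uvxyz = 'a' + 'a' + 'bb' + 'c' + 'c' = aabbcc ✓
- |vxy| = |'abbc'| = 4 ≤ 4 ✓
- |vy| = |'ac'| = 2 > 0 ✓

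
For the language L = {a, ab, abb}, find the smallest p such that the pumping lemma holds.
p = 4

For a finite language L, the pumping lemma holds vacuously if p > max|s| for s ∈ L.

The longest string in L = {a, ab, abb} has length 3.
If p = 4, then no string s ∈ L has |s| ≥ p, so the condition is vacuously true.

The minimum pumping length is p = 4.

Why no smaller p works: for any p ≤ 3, the longest string s ∈ L has |s| = 3 ≥ p, so it would
have to be pumpable; but pumping up (i = 2, 3, ...) produces ever longer strings, which cannot all lie in the
finite language L. So the pumping property fails for every p ≤ 3.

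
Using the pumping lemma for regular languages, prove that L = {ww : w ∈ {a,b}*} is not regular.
Assume for contradiction that L is regular, and let p ≥ 1 be the pumping length given by the pumping lemma.
Choose s = a^p b a^p b. Then s ∈ L (take w = a^p b) and |s| = 2p + 2 ≥ p.
By the pumping lemma, s = xyz for some x, y, z with |xy| ≤ p, |y| ≥ 1, and xy^i z ∈ L for every i ≥ 0.
Since |xy| ≤ p and the first p symbols of s are all a's, y = a^k for some k with 1 ≤ k ≤ p.

Take i = 2: t = xy²z = a^(p + k) b a^p b.
Suppose t = uu for some string u. The string t contains exactly two b's and ends in b, so u contains exactly one b and ends in b; hence u = a^j b for some j, and uu = a^j b a^j b. Comparing with t = a^(p + k) b a^p b forces j = p + k (first block) and j = p (second block), which is impossible since k ≥ 1. So t ∉ L.

This contradicts the pumping lemma, which requires xy^i z ∈ L for all i ≥ 0.
Hence L = {ww : w ∈ {a,b}*} is not regular. ∎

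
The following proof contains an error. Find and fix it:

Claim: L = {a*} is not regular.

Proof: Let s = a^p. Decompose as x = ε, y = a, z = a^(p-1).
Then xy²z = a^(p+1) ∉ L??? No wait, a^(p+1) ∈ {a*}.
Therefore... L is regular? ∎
Error: The proof attempts to show a*  is not regular, but a* IS regular!

Correction: a* is a regular language (recognized by a simple DFA with one accepting state and self-loop on 'a'). The pumping lemma can only prove non-regularity, not regularity. For regular languages, pumping always works.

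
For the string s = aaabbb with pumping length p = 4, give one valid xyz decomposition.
x = '', y = 'aa', z = 'abbb'

For s = aaabbb and p = 4, one valid decomposition is:
- x = '' (length 0)
- y = 'aa' (length 2)
- z = 'abbb' (length 4)

Verification:
- xyz = '' + 'aa' + 'abbb' = aaabbb ✓
- |xy| = 2 ≤ 4 ✓
- |y| = 2 > 0 ✓

All pumping lemma constraints are satisfied.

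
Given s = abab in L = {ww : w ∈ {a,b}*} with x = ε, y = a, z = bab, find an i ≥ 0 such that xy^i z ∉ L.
i = 3

xy³z = ε · aaa · bab = aaabab; aaabab has length 6; its halves are aaa and bab, which differ, so it is not in L.
(Other choices also work, e.g. i = 0, 2; only i = 1 is guaranteed to stay in L since xy¹z = s.)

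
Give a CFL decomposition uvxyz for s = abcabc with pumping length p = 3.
u='ab', v='c', x='a', y='b', z='c'

For s = abcabc with pumping length p = 3:

One valid decomposition:
- u = 'ab'
- v = 'c'
- x = 'a'
- y = 'b'
- z = 'c'

Verification:
- uvxyz = 'ab' + 'c' + 'a' + 'b' + 'c' = abcabc ✓
- |vxy| = |'cab'| = 3 ≤ 3 ✓
- |vy| = |'cb'| = 2 > 0 ✓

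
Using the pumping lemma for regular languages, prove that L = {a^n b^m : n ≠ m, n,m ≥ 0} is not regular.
Assume for contradiction that L is regular, and let p ≥ 1 be the pumping length given by the pumping lemma.
Choose s = a^p b^(p + p!). Then s ∈ L because p ≠ p + p! (as p! ≥ 1), and |s| ≥ p.
By the pumping lemma, s = xyz for some x, y, z with |xy| ≤ p, |y| ≥ 1, and xy^i z ∈ L for every i ≥ 0.
Since |xy| ≤ p and the first p symbols of s are all a's, y = a^k for some k with 1 ≤ k ≤ p.
For every i ≥ 0, xy^i z = a^(p + (i − 1)k) b^(p + p!).

Because 1 ≤ k ≤ p, k divides p!. Let t = p!/k (a positive integer) and take i = t + 1.
Then the number of a's is p + tk = p + p!, which equals the number of b's.
So xy^(t+1) z = a^(p + p!) b^(p + p!) has equally many a's and b's and is NOT in L.

This contradicts the pumping lemma, which requires xy^i z ∈ L for all i ≥ 0.
Hence L = {a^n b^m : n ≠ m, n,m ≥ 0} is not regular. ∎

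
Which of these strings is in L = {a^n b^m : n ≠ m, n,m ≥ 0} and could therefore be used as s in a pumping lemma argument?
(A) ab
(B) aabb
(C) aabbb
(C) aabbb

The pumping lemma is applied to a string s that lies in L, so first check membership of each option:
- (A) ab = a^1 b^1 has n = m = 1, so it is not in L ✗
- (B) aabb = a^2 b^2 has n = m = 2, so it is not in L ✗
- (C) aabbb = a^2 b^3 with 2 ≠ 3, so it is in L ✓

Only (C) aabbb is in L, so it is the only candidate that could play the role of s.
(In a complete proof one picks s in terms of the pumping length p so that |s| ≥ p is guaranteed; a fixed string like aabbb illustrates the shape of such an s.)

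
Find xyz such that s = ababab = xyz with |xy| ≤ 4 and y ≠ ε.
x = 'a', y = 'b', z = 'abab'

For s = ababab and p = 4, one valid decomposition is:
- x = 'a' (length 1)
- y = 'b' (length 1)
- z = 'abab' (length 4)

Verification:
- xyz = 'a' + 'b' + 'abab' = ababab ✓
- |xy| = 2 ≤ 4 ✓
- |y| = 1 > 0 ✓

All pumping lemma constraints are satisfied.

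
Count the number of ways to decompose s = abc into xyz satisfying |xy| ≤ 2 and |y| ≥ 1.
3

For s = 'abc' with pumping length p = 2:

Constraints: |xy| ≤ 2, |y| > 0

Valid decompositions (|xy| ≤ p, |y| ≥ 1):
  • x='', y='a', z='bc'
  • x='a', y='b', z='c'
  • x='', y='ab', z='c'

Total count: 3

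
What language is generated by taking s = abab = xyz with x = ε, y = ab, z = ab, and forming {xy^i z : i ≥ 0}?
{xy^i z : i ≥ 0} = {(ab)^(i+1) : i ≥ 0} = {ab, abab, ababab, ...}

With x = ε, y = ab, z = ab: Pumping 'ab' gives strings of alternating a's and b's.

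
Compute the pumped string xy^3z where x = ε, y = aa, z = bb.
aaaaaabb

Given x = '', y = 'aa', z = 'bb' and i = 3:

xy^3z = x + y·y·...·y (3 times) + z
       = '' + 'aa'^3 + 'bb'
       = '' + 'aaaaaa' + 'bb'
       = 'aaaaaabb'

The pumped string is 'aaaaaabb' with length 8.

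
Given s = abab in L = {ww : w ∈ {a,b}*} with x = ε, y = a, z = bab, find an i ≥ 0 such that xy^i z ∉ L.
i = 0

xy⁰z = ε · ε · bab = bab; bab has odd length 3, so it cannot be written as ww and is not in L.
(Other choices also work, e.g. i = 2, 3; only i = 1 is guaranteed to stay in L since xy¹z = s.)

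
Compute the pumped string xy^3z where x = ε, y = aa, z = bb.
aaaaaabb

Given x = '', y = 'aa', z = 'bb' and i = 3:

xy^3z = x + y·y·...·y (3 times) + z
       = '' + 'aa'^3 + 'bb'
       = '' + 'aaaaaa' + 'bb'
       = 'aaaaaabb'

The pumped string is 'aaaaaabb' with length 8.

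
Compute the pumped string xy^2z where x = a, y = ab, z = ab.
aababab

Given x = 'a', y = 'ab', z = 'ab' and i = 2:

xy^2z = x + y·y·...·y (2 times) + z
       = 'a' + 'ab'^2 + 'ab'
       = 'a' + 'abab' + 'ab'
       = 'aababab'

The pumped string is 'aababab' with length 7.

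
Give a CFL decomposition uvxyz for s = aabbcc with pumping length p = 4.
u='a', v='a', x='bb', y='c', z='c'

For s = aabbcc with pumping length p = 4:

One valid decomposition:
- u = 'a'
- v = 'a'
- x = 'bb'
- y = 'c'
- z = 'c'

Verification:
- uvxyz = 'a' + 'a' + 'bb' + 'c' + 'c' = aabbcc ✓
- |vxy| = |'abbc'| = 4 ≤ 4 ✓
- |vy| = |'ac'| = 2 > 0 ✓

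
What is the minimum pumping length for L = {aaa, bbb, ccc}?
p = 4

For a finite language L, the pumping lemma holds vacuously if p > max|s| for s ∈ L.

The longest string in L = {aaa, bbb, ccc} has length 3.
If p = 4, then no string s ∈ L has |s| ≥ p, so the condition is vacuously true.

The minimum pumping length is p = 4.

Why no smaller p works: for any p ≤ 3, the longest string s ∈ L has |s| = 3 ≥ p, so it would
have to be pumpable; but pumping up (i = 2, 3, ...) produces ever longer strings, which cannot all lie in the
finite language L. So the pumping property fails for every p ≤ 3.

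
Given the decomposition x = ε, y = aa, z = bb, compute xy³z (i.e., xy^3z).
aaaaaabb

Given x = '', y = 'aa', z = 'bb' and i = 3:

xy^3z = x + y·y·...·y (3 times) + z
       = '' + 'aa'^3 + 'bb'
       = '' + 'aaaaaa' + 'bb'
       = 'aaaaaabb'

The pumped string is 'aaaaaabb' with length 8.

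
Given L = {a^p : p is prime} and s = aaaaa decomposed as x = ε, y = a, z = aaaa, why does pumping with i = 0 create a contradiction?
xy⁰z = aaaa ∉ L

Pumping with i = 0 replaces y = a by y⁰ = ε:
- Original: s = xyz = aaaaa; aaaaa has length 5, which is prime, so it is in L
- Pumped: xy⁰z = ε · ε · aaaa = aaaa
- aaaa has length 4 = 2 × 2, which is not prime, so it is not in L

The pumping lemma would require xy⁰z ∈ L, so this decomposition yields a contradiction.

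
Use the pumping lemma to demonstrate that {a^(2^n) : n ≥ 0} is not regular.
Assume for contradiction that L is regular, and let p ≥ 1 be the pumping length given by the pumping lemma.
Choose s = a^(2^p). Then s ∈ L and |s| = 2^p ≥ p.
By the pumping lemma, s = xyz for some x, y, z with |xy| ≤ p, |y| ≥ 1, and xy^i z ∈ L for every i ≥ 0.
Here y = a^k for some k with 1 ≤ k ≤ |xy| ≤ p, and p < 2^p.

Take i = 2: |xy²z| = 2^p + k.
Now 2^p < 2^p + k ≤ 2^p + p < 2^p + 2^p = 2^(p+1).
So |xy²z| lies strictly between the consecutive powers of two 2^p and 2^(p+1), hence is not a power of 2, and xy²z ∉ L.

This contradicts the pumping lemma, which requires xy^i z ∈ L for all i ≥ 0.
Hence L = {a^(2^n) : n ≥ 0} is not regular. ∎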